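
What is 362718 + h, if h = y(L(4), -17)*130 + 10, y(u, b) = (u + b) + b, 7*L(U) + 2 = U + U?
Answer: 2508936/7 ≈ 3.5842e+5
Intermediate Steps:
L(U) = -2/7 + 2*U/7 (L(U) = -2/7 + (U + U)/7 = -2/7 + (2*U)/7 = -2/7 + 2*U/7)
y(u, b) = u + 2*b (y(u, b) = (b + u) + b = u + 2*b)
h = -30090/7 (h = ((-2/7 + (2/7)*4) + 2*(-17))*130 + 10 = ((-2/7 + 8/7) - 34)*130 + 10 = (6/7 - 34)*130 + 10 = -232/7*130 + 10 = -30160/7 + 10 = -30090/7 ≈ -4298.6)
362718 + h = 362718 - 30090/7 = 2508936/7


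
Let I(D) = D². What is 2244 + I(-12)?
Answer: 2388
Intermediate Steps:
2244 + I(-12) = 2244 + (-12)² = 2244 + 144 = 2388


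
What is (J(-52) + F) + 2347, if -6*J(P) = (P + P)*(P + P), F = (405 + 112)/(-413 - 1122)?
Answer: 2505104/4605 ≈ 544.00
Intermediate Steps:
F = -517/1535 (F = 517/(-1535) = 517*(-1/1535) = -517/1535 ≈ -0.33681)
J(P) = -2*P**2/3 (J(P) = -(P + P)*(P + P)/6 = -2*P*2*P/6 = -2*P**2/3)
(J(-52) + F) + 2347 = (-2/3*(-52)**2 - 517/1535) + 2347 = (-2/3*2704 - 517/1535) + 2347 = (-5408/3 - 517/1535) + 2347 = -8302831/4605 + 2347 = 2505104/4605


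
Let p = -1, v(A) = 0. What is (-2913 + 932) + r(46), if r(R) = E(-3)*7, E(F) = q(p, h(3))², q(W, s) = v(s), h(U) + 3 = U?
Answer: -1981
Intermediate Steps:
h(U) = -3 + U
q(W, s) = 0
E(F) = 0 (E(F) = 0² = 0)
r(R) = 0 (r(R) = 0*7 = 0)
(-2913 + 932) + r(46) = (-2913 + 932) + 0 = -1981 + 0 = -1981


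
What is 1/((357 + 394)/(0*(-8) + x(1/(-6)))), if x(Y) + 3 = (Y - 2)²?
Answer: 61/27036 ≈ 0.0022563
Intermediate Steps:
x(Y) = -3 + (-2 + Y)² (x(Y) = -3 + (Y - 2)² = -3 + (-2 + Y)²)
1/((357 + 394)/(0*(-8) + x(1/(-6)))) = 1/((357 + 394)/(0*(-8) + (-3 + (-2 + 1/(-6))²))) = 1/(751/(0 + (-3 + (-2 - ⅙)²))) = 1/(751/(0 + (-3 + (-13/6)²))) = 1/(751/(0 + (-3 + 169/36))) = 1/(751/(0 + 61/36)) = 1/(751/(61/36)) = 1/(751*(36/61)) = 1/(27036/61) = 61/27036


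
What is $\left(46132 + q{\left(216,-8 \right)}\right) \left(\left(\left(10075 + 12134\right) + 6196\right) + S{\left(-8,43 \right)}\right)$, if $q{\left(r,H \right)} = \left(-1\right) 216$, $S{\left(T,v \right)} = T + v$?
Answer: $1305851040$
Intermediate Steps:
$q{\left(r,H \right)} = -216$
$\left(46132 + q{\left(216,-8 \right)}\right) \left(\left(\left(10075 + 12134\right) + 6196\right) + S{\left(-8,43 \right)}\right) = \left(46132 - 216\right) \left(\left(\left(10075 + 12134\right) + 6196\right) + \left(-8 + 43\right)\right) = 45916 \left(\left(22209 + 6196\right) + 35\right) = 45916 \left(28405 + 35\right) = 45916 \cdot 28440 = 1305851040$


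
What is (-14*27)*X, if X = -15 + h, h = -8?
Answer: 8694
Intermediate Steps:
X = -23 (X = -15 - 8 = -23)
(-14*27)*X = -14*27*(-23) = -378*(-23) = 8694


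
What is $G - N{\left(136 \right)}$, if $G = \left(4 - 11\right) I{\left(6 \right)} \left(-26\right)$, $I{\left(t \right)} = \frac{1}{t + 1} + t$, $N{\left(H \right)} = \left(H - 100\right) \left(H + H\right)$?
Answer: $-8674$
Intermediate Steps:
$N{\left(H \right)} = 2 H \left(-100 + H\right)$ ($N{\left(H \right)} = \left(-100 + H\right) 2 H = 2 H \left(-100 + H\right)$)
$I{\left(t \right)} = t + \frac{1}{1 + t}$ ($I{\left(t \right)} = \frac{1}{1 + t} + t = t + \frac{1}{1 + t}$)
$G = 1118$ ($G = \left(4 - 11\right) \frac{1 + 6 + 6^{2}}{1 + 6} \left(-26\right) = - 7 \frac{1 + 6 + 36}{7} \left(-26\right) = - 7 \cdot \frac{1}{7} \cdot 43 \left(-26\right) = \left(-7\right) \frac{43}{7} \left(-26\right) = \left(-43\right) \left(-26\right) = 1118$)
$G - N{\left(136 \right)} = 1118 - 2 \cdot 136 \left(-100 + 136\right) = 1118 - 2 \cdot 136 \cdot 36 = 1118 - 9792 = -8674$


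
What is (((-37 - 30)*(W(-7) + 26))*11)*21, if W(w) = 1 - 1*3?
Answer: -371448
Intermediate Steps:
W(w) = -2 (W(w) = 1 - 3 = -2)
(((-37 - 30)*(W(-7) + 26))*11)*21 = (((-37 - 30)*(-2 + 26))*11)*21 = (-67*24*11)*21 = -1608*11*21 = -17688*21 = -371448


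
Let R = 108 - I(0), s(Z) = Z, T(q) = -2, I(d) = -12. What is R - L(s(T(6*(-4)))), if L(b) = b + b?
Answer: 124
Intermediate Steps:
L(b) = 2*b
R = 120 (R = 108 - 1*(-12) = 108 + 12 = 120)
R - L(s(T(6*(-4)))) = 120 - 2*(-2) = 120 - 1*(-4) = 120 + 4 = 124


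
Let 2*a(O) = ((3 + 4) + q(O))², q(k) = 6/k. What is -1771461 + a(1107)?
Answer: -482401120217/272322 ≈ -1.7714e+6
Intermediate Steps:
a(O) = (7 + 6/O)²/2 (a(O) = ((3 + 4) + 6/O)²/2 = (7 + 6/O)²/2)
-1771461 + a(1107) = -1771461 + (½)*(6 + 7*1107)²/1107² = -1771461 + (½)*(1/1225449)*(6 + 7749)² = -1771461 + (½)*(1/1225449)*7755² = -1771461 + (½)*(1/1225449)*60140025 = -1771461 + 6682225/272322 = -482401120217/272322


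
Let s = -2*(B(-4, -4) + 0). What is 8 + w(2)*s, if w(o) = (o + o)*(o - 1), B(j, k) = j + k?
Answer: 72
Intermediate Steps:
w(o) = 2*o*(-1 + o) (w(o) = (2*o)*(-1 + o) = 2*o*(-1 + o))
s = 16 (s = -2*((-4 - 4) + 0) = -2*(-8 + 0) = -2*(-8) = 16)
8 + w(2)*s = 8 + (2*2*(-1 + 2))*16 = 8 + (2*2*1)*16 = 8 + 4*16 = 8 + 64 = 72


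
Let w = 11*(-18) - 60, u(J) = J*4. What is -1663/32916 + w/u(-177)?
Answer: 609577/1942044 ≈ 0.31388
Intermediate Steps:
u(J) = 4*J
w = -258 (w = -198 - 60 = -258)
-1663/32916 + w/u(-177) = -1663/32916 - 258/(4*(-177)) = -1663*1/32916 - 258/(-708) = -1663/32916 - 258*(-1/708) = -1663/32916 + 43/118 = 609577/1942044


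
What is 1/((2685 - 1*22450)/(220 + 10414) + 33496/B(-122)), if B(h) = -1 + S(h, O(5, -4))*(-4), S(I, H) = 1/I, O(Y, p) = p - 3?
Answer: -627406/21729150439 ≈ -2.8874e-5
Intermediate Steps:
O(Y, p) = -3 + p
B(h) = -1 - 4/h
1/((2685 - 1*22450)/(220 + 10414) + 33496/B(-122)) = 1/((2685 - 1*22450)/(220 + 10414) + 33496/(((-4 - 1*(-122))/(-122)))) = 1/((2685 - 22450)/10634 + 33496/((-(-4 + 122)/122))) = 1/(-19765*1/10634 + 33496/((-1/122*118))) = 1/(-19765/10634 + 33496/(-59/61)) = 1/(-19765/10634 + 33496*(-61/59)) = 1/(-19765/10634 - 2043256/59) = 1/(-21729150439/627406) = -627406/21729150439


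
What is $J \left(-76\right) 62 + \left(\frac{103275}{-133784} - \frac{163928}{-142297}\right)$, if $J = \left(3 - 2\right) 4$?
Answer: $- \frac{358803306490227}{19037061848} \approx -18848.0$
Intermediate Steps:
$J = 4$ ($J = 1 \cdot 4 = 4$)
$J \left(-76\right) 62 + \left(\frac{103275}{-133784} - \frac{163928}{-142297}\right) = 4 \left(-76\right) 62 + \left(\frac{103275}{-133784} - \frac{163928}{-142297}\right) = \left(-304\right) 62 + \left(103275 \left(- \frac{1}{133784}\right) - - \frac{163928}{142297}\right) = -18848 + \left(- \frac{103275}{133784} + \frac{163928}{142297}\right) = -18848 + \frac{7235220877}{19037061848} = - \frac{358803306490227}{19037061848}$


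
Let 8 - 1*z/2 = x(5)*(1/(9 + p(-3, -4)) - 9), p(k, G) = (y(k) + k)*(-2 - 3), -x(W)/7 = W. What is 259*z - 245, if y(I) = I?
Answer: -6193439/39 ≈ -1.5881e+5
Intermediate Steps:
x(W) = -7*W
p(k, G) = -10*k (p(k, G) = (k + k)*(-2 - 3) = (2*k)*(-5) = -10*k)
z = -23876/39 (z = 16 - 2*(-7*5)*(1/(9 - 10*(-3)) - 9) = 16 - (-70)*(1/(9 + 30) - 9) = 16 - (-70)*(1/39 - 9) = 16 - (-70)*(-350)/39 = 16 - 2*12250/39 = 16 - 24500/39 = -23876/39 ≈ -612.21)
259*z - 245 = 259*(-23876/39) - 245 = -6183884/39 - 245 = -6193439/39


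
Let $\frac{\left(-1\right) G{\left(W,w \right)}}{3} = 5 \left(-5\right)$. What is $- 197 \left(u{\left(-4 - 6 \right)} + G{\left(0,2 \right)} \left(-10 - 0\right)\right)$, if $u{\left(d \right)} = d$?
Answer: $149720$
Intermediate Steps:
$G{\left(W,w \right)} = 75$ ($G{\left(W,w \right)} = - 3 \cdot 5 \left(-5\right) = \left(-3\right) \left(-25\right) = 75$)
$- 197 \left(u{\left(-4 - 6 \right)} + G{\left(0,2 \right)} \left(-10 - 0\right)\right) = - 197 \left(\left(-4 - 6\right) + 75 \left(-10 - 0\right)\right) = - 197 \left(\left(-4 - 6\right) + 75 \left(-10 + 0\right)\right) = - 197 \left(-10 + 75 \left(-10\right)\right) = - 197 \left(-10 - 750\right) = \left(-197\right) \left(-760\right) = 149720$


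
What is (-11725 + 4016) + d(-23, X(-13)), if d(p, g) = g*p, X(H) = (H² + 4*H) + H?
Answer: -10101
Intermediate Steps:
X(H) = H² + 5*H
(-11725 + 4016) + d(-23, X(-13)) = (-11725 + 4016) - 13*(5 - 13)*(-23) = -7709 - 13*(-8)*(-23) = -7709 + 104*(-23) = -7709 - 2392 = -10101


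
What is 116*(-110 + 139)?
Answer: 3364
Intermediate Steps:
116*(-110 + 139) = 116*29 = 3364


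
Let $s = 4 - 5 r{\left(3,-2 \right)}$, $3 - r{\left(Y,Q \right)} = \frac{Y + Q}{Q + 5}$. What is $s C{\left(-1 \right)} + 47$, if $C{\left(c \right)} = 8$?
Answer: $- \frac{83}{3} \approx -27.667$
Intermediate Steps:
$r{\left(Y,Q \right)} = 3 - \frac{Q + Y}{5 + Q}$ ($r{\left(Y,Q \right)} = 3 - \frac{Y + Q}{Q + 5} = 3 - \frac{Q + Y}{5 + Q}$)
$s = - \frac{28}{3}$ ($s = 4 - 5 \frac{15 - 3 + 2 \left(-2\right)}{5 - 2} = 4 - 5 \frac{15 - 3 - 4}{3} = 4 - 5 \cdot \frac{1}{3} \cdot 8 = 4 - \frac{40}{3} = - \frac{28}{3} \approx -9.3333$)
$s C{\left(-1 \right)} + 47 = \left(- \frac{28}{3}\right) 8 + 47 = - \frac{224}{3} + 47 = - \frac{83}{3}$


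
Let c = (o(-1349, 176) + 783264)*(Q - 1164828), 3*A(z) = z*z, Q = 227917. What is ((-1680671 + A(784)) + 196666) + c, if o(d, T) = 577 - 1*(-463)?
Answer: -2204472972191/3 ≈ -7.3482e+11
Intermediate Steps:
o(d, T) = 1040 (o(d, T) = 577 + 463 = 1040)
A(z) = z²/3 (A(z) = (z*z)/3 = z²/3)
c = -734823044944 (c = (1040 + 783264)*(227917 - 1164828) = 784304*(-936911) = -734823044944)
((-1680671 + A(784)) + 196666) + c = ((-1680671 + (⅓)*784²) + 196666) - 734823044944 = ((-1680671 + (⅓)*614656) + 196666) - 734823044944 = ((-1680671 + 614656/3) + 196666) - 734823044944 = (-4427357/3 + 196666) - 734823044944 = -3837359/3 - 734823044944 = -2204472972191/3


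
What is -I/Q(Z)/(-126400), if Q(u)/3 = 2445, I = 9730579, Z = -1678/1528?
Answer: 9730579/927144000 ≈ 0.010495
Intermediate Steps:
Z = -839/764 (Z = -1678*1/1528 = -839/764 ≈ -1.0982)
Q(u) = 7335 (Q(u) = 3*2445 = 7335)
-I/Q(Z)/(-126400) = -9730579/7335/(-126400) = -9730579*(1/7335)*(-1)/126400 = -9730579*(-1)/(7335*126400) = -1*(-9730579/927144000) = 9730579/927144000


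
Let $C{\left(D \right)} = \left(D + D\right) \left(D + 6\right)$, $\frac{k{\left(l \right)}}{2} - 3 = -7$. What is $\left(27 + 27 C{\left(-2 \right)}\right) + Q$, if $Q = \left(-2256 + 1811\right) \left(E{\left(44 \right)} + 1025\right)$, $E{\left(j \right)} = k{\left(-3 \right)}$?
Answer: $-452970$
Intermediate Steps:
$k{\left(l \right)} = -8$ ($k{\left(l \right)} = 6 + 2 \left(-7\right) = 6 - 14 = -8$)
$C{\left(D \right)} = 2 D \left(6 + D\right)$
$E{\left(j \right)} = -8$
$Q = -452565$ ($Q = \left(-2256 + 1811\right) \left(-8 + 1025\right) = \left(-445\right) 1017 = -452565$)
$\left(27 + 27 C{\left(-2 \right)}\right) + Q = \left(27 + 27 \cdot 2 \left(-2\right) \left(6 - 2\right)\right) - 452565 = \left(27 + 27 \cdot 2 \left(-2\right) 4\right) - 452565 = \left(27 + 27 \left(-16\right)\right) - 452565 = \left(27 - 432\right) - 452565 = -405 - 452565 = -452970$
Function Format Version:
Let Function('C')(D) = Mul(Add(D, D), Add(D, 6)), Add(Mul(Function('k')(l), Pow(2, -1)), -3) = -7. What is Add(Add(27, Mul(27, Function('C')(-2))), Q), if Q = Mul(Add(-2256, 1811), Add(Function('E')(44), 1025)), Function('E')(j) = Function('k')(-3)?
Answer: -452970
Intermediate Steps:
Function('k')(l) = -8 (Function('k')(l) = Add(6, Mul(2, -7)) = Add(6, -14) = -8)
Function('C')(D) = Mul(2, D, Add(6, D)) (Function('C')(D) = Mul(Mul(2, D), Add(6, D)) = Mul(2, D, Add(6, D)))
Function('E')(j) = -8
Q = -452565 (Q = Mul(Add(-2256, 1811), Add(-8, 1025)) = Mul(-445, 1017) = -452565)
Add(Add(27, Mul(27, Function('C')(-2))), Q) = Add(Add(27, Mul(27, Mul(2, -2, Add(6, -2)))), -452565) = Add(Add(27, Mul(27, Mul(2, -2, 4))), -452565) = Add(Add(27, Mul(27, -16)), -452565) = Add(Add(27, -432), -452565) = Add(-405, -452565) = -452970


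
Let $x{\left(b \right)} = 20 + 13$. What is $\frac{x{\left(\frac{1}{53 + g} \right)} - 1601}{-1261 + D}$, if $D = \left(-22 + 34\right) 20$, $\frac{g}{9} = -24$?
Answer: $\frac{1568}{1021} \approx 1.5357$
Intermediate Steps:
$g = -216$ ($g = 9 \left(-24\right) = -216$)
$x{\left(b \right)} = 33$
$D = 240$ ($D = 12 \cdot 20 = 240$)
$\frac{x{\left(\frac{1}{53 + g} \right)} - 1601}{-1261 + D} = \frac{33 - 1601}{-1261 + 240} = - \frac{1568}{-1021} = \left(-1568\right) \left(- \frac{1}{1021}\right) = \frac{1568}{1021}$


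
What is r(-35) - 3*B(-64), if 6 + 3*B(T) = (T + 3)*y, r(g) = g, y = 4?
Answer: 215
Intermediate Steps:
B(T) = 2 + 4*T/3 (B(T) = -2 + ((T + 3)*4)/3 = -2 + ((3 + T)*4)/3 = -2 + (12 + 4*T)/3 = -2 + (4 + 4*T/3) = 2 + 4*T/3)
r(-35) - 3*B(-64) = -35 - 3*(2 + (4/3)*(-64)) = -35 - 3*(2 - 256/3) = -35 - 3*(-250)/3 = -35 - 1*(-250) = -35 + 250 = 215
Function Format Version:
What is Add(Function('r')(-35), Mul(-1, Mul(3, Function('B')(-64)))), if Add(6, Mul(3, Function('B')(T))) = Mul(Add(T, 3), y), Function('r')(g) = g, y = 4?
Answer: 215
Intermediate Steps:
Function('B')(T) = Add(2, Mul(Rational(4, 3), T)) (Function('B')(T) = Add(-2, Mul(Rational(1, 3), Mul(Add(T, 3), 4))) = Add(-2, Mul(Rational(1, 3), Mul(Add(3, T), 4))) = Add(-2, Mul(Rational(1, 3), Add(12, Mul(4, T)))) = Add(-2, Add(4, Mul(Rational(4, 3), T))) = Add(2, Mul(Rational(4, 3), T)))
Add(Function('r')(-35), Mul(-1, Mul(3, Function('B')(-64)))) = Add(-35, Mul(-1, Mul(3, Add(2, Mul(Rational(4, 3), -64))))) = Add(-35, Mul(-1, Mul(3, Add(2, Rational(-256, 3))))) = Add(-35, Mul(-1, Mul(3, Rational(-250, 3)))) = Add(-35, Mul(-1, -250)) = Add(-35, 250) = 215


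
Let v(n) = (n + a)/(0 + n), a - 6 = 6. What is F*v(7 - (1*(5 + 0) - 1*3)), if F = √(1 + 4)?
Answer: 17*√5/5 ≈ 7.6026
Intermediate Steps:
a = 12 (a = 6 + 6 = 12)
v(n) = (12 + n)/n (v(n) = (n + 12)/(0 + n) = (12 + n)/n)
F = √5 ≈ 2.2361
F*v(7 - (1*(5 + 0) - 1*3)) = √5*((12 + (7 - (1*(5 + 0) - 1*3)))/(7 - (1*(5 + 0) - 1*3))) = √5*((12 + (7 - (1*5 - 3)))/(7 - (1*5 - 3))) = √5*((12 + (7 - (5 - 3)))/(7 - (5 - 3))) = √5*((12 + (7 - 1*2))/(7 - 1*2)) = √5*((12 + (7 - 2))/(7 - 2)) = √5*((12 + 5)/5) = √5*((⅕)*17) = √5*(17/5) = 17*√5/5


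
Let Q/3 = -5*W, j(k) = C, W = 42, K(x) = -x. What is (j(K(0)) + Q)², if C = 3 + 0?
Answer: 393129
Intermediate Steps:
C = 3
j(k) = 3
Q = -630 (Q = 3*(-5*42) = 3*(-210) = -630)
(j(K(0)) + Q)² = (3 - 630)² = (-627)² = 393129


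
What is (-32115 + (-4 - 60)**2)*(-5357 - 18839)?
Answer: 677947724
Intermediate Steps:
(-32115 + (-4 - 60)**2)*(-5357 - 18839) = (-32115 + (-64)**2)*(-24196) = (-32115 + 4096)*(-24196) = -28019*(-24196) = 677947724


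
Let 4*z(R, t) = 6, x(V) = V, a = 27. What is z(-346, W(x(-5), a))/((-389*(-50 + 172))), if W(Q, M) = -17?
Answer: -3/94916 ≈ -3.1607e-5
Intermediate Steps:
z(R, t) = 3/2 (z(R, t) = (1/4)*6 = 3/2)
z(-346, W(x(-5), a))/((-389*(-50 + 172))) = 3/(2*((-389*(-50 + 172)))) = 3/(2*((-389*122))) = (3/2)/(-47458) = (3/2)*(-1/47458) = -3/94916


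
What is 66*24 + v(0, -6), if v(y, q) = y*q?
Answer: 1584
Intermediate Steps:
v(y, q) = q*y
66*24 + v(0, -6) = 66*24 - 6*0 = 1584 + 0 = 1584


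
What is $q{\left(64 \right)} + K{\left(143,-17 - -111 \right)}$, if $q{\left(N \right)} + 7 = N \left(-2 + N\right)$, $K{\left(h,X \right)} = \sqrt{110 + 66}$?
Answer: $3961 + 4 \sqrt{11} \approx 3974.3$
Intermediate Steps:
$K{\left(h,X \right)} = 4 \sqrt{11}$ ($K{\left(h,X \right)} = \sqrt{176} = 4 \sqrt{11}$)
$q{\left(N \right)} = -7 + N \left(-2 + N\right)$
$q{\left(64 \right)} + K{\left(143,-17 - -111 \right)} = \left(-7 + 64^{2} - 128\right) + 4 \sqrt{11} = \left(-7 + 4096 - 128\right) + 4 \sqrt{11} = 3961 + 4 \sqrt{11}$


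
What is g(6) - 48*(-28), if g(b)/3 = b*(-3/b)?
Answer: 1335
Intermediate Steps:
g(b) = -9 (g(b) = 3*(b*(-3/b)) = 3*(-3) = -9)
g(6) - 48*(-28) = -9 - 48*(-28) = -9 + 1344 = 1335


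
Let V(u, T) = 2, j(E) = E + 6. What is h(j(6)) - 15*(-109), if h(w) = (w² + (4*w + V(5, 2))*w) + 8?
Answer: 2387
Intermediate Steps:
j(E) = 6 + E
h(w) = 8 + w² + w*(2 + 4*w) (h(w) = (w² + (4*w + 2)*w) + 8 = (w² + (2 + 4*w)*w) + 8 = (w² + w*(2 + 4*w)) + 8 = 8 + w² + w*(2 + 4*w))
h(j(6)) - 15*(-109) = (8 + 2*(6 + 6) + 5*(6 + 6)²) - 15*(-109) = (8 + 2*12 + 5*12²) + 1635 = (8 + 24 + 5*144) + 1635 = (8 + 24 + 720) + 1635 = 752 + 1635 = 2387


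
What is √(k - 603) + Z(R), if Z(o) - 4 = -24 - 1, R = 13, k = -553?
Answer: -21 + 34*I ≈ -21.0 + 34.0*I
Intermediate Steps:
Z(o) = -21 (Z(o) = 4 + (-24 - 1) = 4 - 25 = -21)
√(k - 603) + Z(R) = √(-553 - 603) - 21 = √(-1156) - 21 = 34*I - 21 = -21 + 34*I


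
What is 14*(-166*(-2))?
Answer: 4648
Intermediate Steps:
14*(-166*(-2)) = 14*332 = 4648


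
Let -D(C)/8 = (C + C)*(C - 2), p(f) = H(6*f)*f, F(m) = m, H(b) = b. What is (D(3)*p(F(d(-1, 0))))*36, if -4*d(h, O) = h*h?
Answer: -648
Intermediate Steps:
d(h, O) = -h**2/4 (d(h, O) = -h*h/4 = -h**2/4)
p(f) = 6*f**2 (p(f) = (6*f)*f = 6*f**2)
D(C) = -16*C*(-2 + C) (D(C) = -8*(C + C)*(C - 2) = -8*2*C*(-2 + C) = -16*C*(-2 + C))
(D(3)*p(F(d(-1, 0))))*36 = ((16*3*(2 - 1*3))*(6*(-1/4*(-1)**2)**2))*36 = ((16*3*(2 - 3))*(6*(-1/4*1)**2))*36 = ((16*3*(-1))*(6*(-1/4)**2))*36 = -288/16*36 = -48*3/8*36 = -18*36 = -648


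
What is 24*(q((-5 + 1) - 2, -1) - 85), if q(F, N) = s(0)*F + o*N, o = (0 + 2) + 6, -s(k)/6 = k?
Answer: -2232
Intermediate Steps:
s(k) = -6*k
o = 8 (o = 2 + 6 = 8)
q(F, N) = 8*N (q(F, N) = (-6*0)*F + 8*N = 0*F + 8*N = 0 + 8*N = 8*N)
24*(q((-5 + 1) - 2, -1) - 85) = 24*(8*(-1) - 85) = 24*(-8 - 85) = 24*(-93) = -2232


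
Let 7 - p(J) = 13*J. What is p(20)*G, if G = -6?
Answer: 1518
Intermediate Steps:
p(J) = 7 - 13*J
p(20)*G = (7 - 13*20)*(-6) = (7 - 260)*(-6) = -253*(-6) = 1518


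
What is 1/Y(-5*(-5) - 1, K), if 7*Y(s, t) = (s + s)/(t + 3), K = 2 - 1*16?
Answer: -77/48 ≈ -1.6042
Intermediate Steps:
K = -14 (K = 2 - 16 = -14)
Y(s, t) = 2*s/(7*(3 + t)) (Y(s, t) = ((s + s)/(t + 3))/7 = ((2*s)/(3 + t))/7 = (2*s/(3 + t))/7 = 2*s/(7*(3 + t)))
1/Y(-5*(-5) - 1, K) = 1/(2*(-5*(-5) - 1)/(7*(3 - 14))) = 1/((2/7)*(25 - 1)/(-11)) = 1/((2/7)*24*(-1/11)) = 1/(-48/77) = -77/48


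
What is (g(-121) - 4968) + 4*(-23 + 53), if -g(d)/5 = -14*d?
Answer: -13318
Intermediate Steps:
g(d) = 70*d (g(d) = -(-70)*d = 70*d)
(g(-121) - 4968) + 4*(-23 + 53) = (70*(-121) - 4968) + 4*(-23 + 53) = (-8470 - 4968) + 4*30 = -13438 + 120 = -13318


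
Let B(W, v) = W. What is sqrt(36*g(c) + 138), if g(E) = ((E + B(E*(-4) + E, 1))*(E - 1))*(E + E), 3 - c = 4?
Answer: sqrt(426) ≈ 20.640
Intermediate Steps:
c = -1 (c = 3 - 1*4 = 3 - 4 = -1)
g(E) = -4*E**2*(-1 + E) (g(E) = ((E + (E*(-4) + E))*(E - 1))*(E + E) = ((E + (-4*E + E))*(-1 + E))*(2*E) = ((E - 3*E)*(-1 + E))*(2*E) = ((-2*E)*(-1 + E))*(2*E) = (-2*E*(-1 + E))*(2*E) = -4*E**2*(-1 + E))
sqrt(36*g(c) + 138) = sqrt(36*(4*(-1)**2*(1 - 1*(-1))) + 138) = sqrt(36*(4*1*(1 + 1)) + 138) = sqrt(36*(4*1*2) + 138) = sqrt(36*8 + 138) = sqrt(288 + 138) = sqrt(426)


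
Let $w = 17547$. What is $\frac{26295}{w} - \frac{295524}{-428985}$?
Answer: $\frac{609841489}{278792585} \approx 2.1874$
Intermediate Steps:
$\frac{26295}{w} - \frac{295524}{-428985} = \frac{26295}{17547} - \frac{295524}{-428985} = 26295 \cdot \frac{1}{17547} - - \frac{32836}{47665} = \frac{8765}{5849} + \frac{32836}{47665} = \frac{609841489}{278792585}$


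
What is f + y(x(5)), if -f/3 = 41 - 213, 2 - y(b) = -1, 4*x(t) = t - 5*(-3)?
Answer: 519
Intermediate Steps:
x(t) = 15/4 + t/4 (x(t) = (t - 5*(-3))/4 = (t + 15)/4 = (15 + t)/4 = 15/4 + t/4)
y(b) = 3 (y(b) = 2 - 1*(-1) = 2 + 1 = 3)
f = 516 (f = -3*(41 - 213) = -3*(-172) = 516)
f + y(x(5)) = 516 + 3 = 519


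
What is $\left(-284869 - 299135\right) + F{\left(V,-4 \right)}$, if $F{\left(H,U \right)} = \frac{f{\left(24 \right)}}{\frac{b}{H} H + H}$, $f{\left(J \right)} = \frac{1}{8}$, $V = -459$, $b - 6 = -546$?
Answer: $- \frac{4667359969}{7992} \approx -5.84 \cdot 10^{5}$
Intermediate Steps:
$b = -540$ ($b = 6 - 546 = -540$)
$f{\left(J \right)} = \frac{1}{8}$
$F{\left(H,U \right)} = \frac{1}{8 \left(-540 + H\right)}$ ($F{\left(H,U \right)} = \frac{1}{8 \left(- \frac{540}{H} H + H\right)} = \frac{1}{8 \left(-540 + H\right)}$)
$\left(-284869 - 299135\right) + F{\left(V,-4 \right)} = \left(-284869 - 299135\right) + \frac{1}{8 \left(-540 - 459\right)} = -584004 + \frac{1}{8 \left(-999\right)} = -584004 + \frac{1}{8} \left(- \frac{1}{999}\right) = -584004 - \frac{1}{7992} = - \frac{4667359969}{7992}$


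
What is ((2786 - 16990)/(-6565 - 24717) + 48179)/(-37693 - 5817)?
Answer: -753574841/680539910 ≈ -1.1073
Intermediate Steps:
((2786 - 16990)/(-6565 - 24717) + 48179)/(-37693 - 5817) = (-14204/(-31282) + 48179)/(-43510) = (-14204*(-1/31282) + 48179)*(-1/43510) = (7102/15641 + 48179)*(-1/43510) = (753574841/15641)*(-1/43510) = -753574841/680539910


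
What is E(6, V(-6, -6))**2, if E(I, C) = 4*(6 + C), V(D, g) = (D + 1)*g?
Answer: 20736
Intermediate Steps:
V(D, g) = g*(1 + D) (V(D, g) = (1 + D)*g = g*(1 + D))
E(I, C) = 24 + 4*C
E(6, V(-6, -6))**2 = (24 + 4*(-6*(1 - 6)))**2 = (24 + 4*(-6*(-5)))**2 = (24 + 4*30)**2 = (24 + 120)**2 = 144**2 = 20736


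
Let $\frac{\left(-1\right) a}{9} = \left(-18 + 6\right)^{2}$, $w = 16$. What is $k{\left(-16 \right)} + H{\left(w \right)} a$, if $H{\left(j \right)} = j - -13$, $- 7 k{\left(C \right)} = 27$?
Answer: $- \frac{263115}{7} \approx -37588.0$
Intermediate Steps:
$k{\left(C \right)} = - \frac{27}{7}$ ($k{\left(C \right)} = \left(- \frac{1}{7}\right) 27 = - \frac{27}{7}$)
$H{\left(j \right)} = 13 + j$ ($H{\left(j \right)} = j + 13 = 13 + j$)
$a = -1296$ ($a = - 9 \left(-18 + 6\right)^{2} = - 9 \left(-12\right)^{2} = \left(-9\right) 144 = -1296$)
$k{\left(-16 \right)} + H{\left(w \right)} a = - \frac{27}{7} + \left(13 + 16\right) \left(-1296\right) = - \frac{27}{7} + 29 \left(-1296\right) = - \frac{27}{7} - 37584 = - \frac{263115}{7}$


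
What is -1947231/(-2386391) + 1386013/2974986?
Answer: 1300079130407/1014211402218 ≈ 1.2819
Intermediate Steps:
-1947231/(-2386391) + 1386013/2974986 = -1947231*(-1/2386391) + 1386013*(1/2974986) = 1947231/2386391 + 1386013/2974986 = 1300079130407/1014211402218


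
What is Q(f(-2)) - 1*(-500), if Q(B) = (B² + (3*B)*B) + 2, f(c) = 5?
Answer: 602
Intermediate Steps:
Q(B) = 2 + 4*B² (Q(B) = (B² + 3*B²) + 2 = 4*B² + 2 = 2 + 4*B²)
Q(f(-2)) - 1*(-500) = (2 + 4*5²) - 1*(-500) = (2 + 4*25) + 500 = (2 + 100) + 500 = 102 + 500 = 602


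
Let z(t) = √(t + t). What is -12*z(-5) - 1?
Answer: -1 - 12*I*√10 ≈ -1.0 - 37.947*I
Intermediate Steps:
z(t) = √2*√t (z(t) = √(2*t) = √2*√t)
-12*z(-5) - 1 = -12*√2*√(-5) - 1 = -12*√2*I*√5 - 1 = -12*I*√10 - 1 = -1 - 12*I*√10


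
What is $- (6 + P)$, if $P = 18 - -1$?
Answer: $-25$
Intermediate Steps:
$P = 19$ ($P = 18 + 1 = 19$)
$- (6 + P) = - (6 + 19) = \left(-1\right) 25 = -25$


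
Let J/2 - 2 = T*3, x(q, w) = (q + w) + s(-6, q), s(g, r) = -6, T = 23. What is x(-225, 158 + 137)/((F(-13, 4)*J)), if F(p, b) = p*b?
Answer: -8/923 ≈ -0.0086674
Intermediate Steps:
x(q, w) = -6 + q + w (x(q, w) = (q + w) - 6 = -6 + q + w)
F(p, b) = b*p
J = 142 (J = 4 + 2*(23*3) = 4 + 2*69 = 4 + 138 = 142)
x(-225, 158 + 137)/((F(-13, 4)*J)) = (-6 - 225 + (158 + 137))/(((4*(-13))*142)) = (-6 - 225 + 295)/((-52*142)) = 64/(-7384) = 64*(-1/7384) = -8/923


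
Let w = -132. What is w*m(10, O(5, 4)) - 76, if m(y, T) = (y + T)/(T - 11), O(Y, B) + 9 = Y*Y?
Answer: -3812/5 ≈ -762.40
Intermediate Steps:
O(Y, B) = -9 + Y**2 (O(Y, B) = -9 + Y*Y = -9 + Y**2)
m(y, T) = (T + y)/(-11 + T)
w*m(10, O(5, 4)) - 76 = -132*((-9 + 5**2) + 10)/(-11 + (-9 + 5**2)) - 76 = -132*((-9 + 25) + 10)/(-11 + (-9 + 25)) - 76 = -132*(16 + 10)/(-11 + 16) - 76 = -132*26/5 - 76 = -3432/5 - 76 = -3812/5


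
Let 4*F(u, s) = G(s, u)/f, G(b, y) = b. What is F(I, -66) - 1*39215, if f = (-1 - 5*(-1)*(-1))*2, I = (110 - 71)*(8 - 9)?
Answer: -313709/8 ≈ -39214.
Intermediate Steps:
I = -39 (I = 39*(-1) = -39)
f = -12 (f = (-1 + 5*(-1))*2 = (-1 - 5)*2 = -6*2 = -12)
F(u, s) = -s/48 (F(u, s) = (s/(-12))/4 = (s*(-1/12))/4 = (-s/12)/4 = -s/48)
F(I, -66) - 1*39215 = -1/48*(-66) - 1*39215 = 11/8 - 39215 = -313709/8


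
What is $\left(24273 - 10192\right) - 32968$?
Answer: $-18887$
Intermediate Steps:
$\left(24273 - 10192\right) - 32968 = 14081 - 32968 = -18887$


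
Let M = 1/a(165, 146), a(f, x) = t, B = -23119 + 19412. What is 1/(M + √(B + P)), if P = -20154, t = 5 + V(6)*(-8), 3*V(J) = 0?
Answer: 5/596526 - 25*I*√23861/596526 ≈ 8.3819e-6 - 0.0064737*I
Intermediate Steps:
V(J) = 0 (V(J) = (⅓)*0 = 0)
B = -3707
t = 5 (t = 5 + 0*(-8) = 5 + 0 = 5)
a(f, x) = 5
M = ⅕ (M = 1/5 = ⅕ ≈ 0.20000)
1/(M + √(B + P)) = 1/(⅕ + √(-3707 - 20154)) = 1/(⅕ + √(-23861)) = 1/(⅕ + I*√23861)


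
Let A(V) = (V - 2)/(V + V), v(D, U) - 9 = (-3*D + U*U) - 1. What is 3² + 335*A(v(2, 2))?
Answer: 362/3 ≈ 120.67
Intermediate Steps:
v(D, U) = 8 + U² - 3*D (v(D, U) = 9 + ((-3*D + U*U) - 1) = 9 + ((-3*D + U²) - 1) = 9 + ((U² - 3*D) - 1) = 9 + (-1 + U² - 3*D) = 8 + U² - 3*D)
A(V) = (-2 + V)/(2*V) (A(V) = (-2 + V)/((2*V)) = (-2 + V)*(1/(2*V)) = (-2 + V)/(2*V))
3² + 335*A(v(2, 2)) = 3² + 335*((-2 + (8 + 2² - 3*2))/(2*(8 + 2² - 3*2))) = 9 + 335*((-2 + (8 + 4 - 6))/(2*(8 + 4 - 6))) = 9 + 335*((½)*(-2 + 6)/6) = 9 + 335*((½)*(⅙)*4) = 9 + 335*(⅓) = 9 + 335/3 = 362/3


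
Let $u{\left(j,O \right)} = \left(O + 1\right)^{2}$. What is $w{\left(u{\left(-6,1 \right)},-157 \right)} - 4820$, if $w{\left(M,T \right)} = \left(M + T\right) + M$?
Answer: $-4969$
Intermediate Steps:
$u{\left(j,O \right)} = \left(1 + O\right)^{2}$
$w{\left(M,T \right)} = T + 2 M$
$w{\left(u{\left(-6,1 \right)},-157 \right)} - 4820 = \left(-157 + 2 \left(1 + 1\right)^{2}\right) - 4820 = \left(-157 + 2 \cdot 2^{2}\right) - 4820 = \left(-157 + 2 \cdot 4\right) - 4820 = \left(-157 + 8\right) - 4820 = -149 - 4820 = -4969$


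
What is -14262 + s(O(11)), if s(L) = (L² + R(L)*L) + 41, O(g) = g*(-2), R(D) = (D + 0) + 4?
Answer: -13341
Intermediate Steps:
R(D) = 4 + D (R(D) = D + 4 = 4 + D)
O(g) = -2*g
s(L) = 41 + L² + L*(4 + L) (s(L) = (L² + (4 + L)*L) + 41 = (L² + L*(4 + L)) + 41 = 41 + L² + L*(4 + L))
-14262 + s(O(11)) = -14262 + (41 + (-2*11)² + (-2*11)*(4 - 2*11)) = -14262 + (41 + (-22)² - 22*(4 - 22)) = -14262 + (41 + 484 - 22*(-18)) = -14262 + (41 + 484 + 396) = -14262 + 921 = -13341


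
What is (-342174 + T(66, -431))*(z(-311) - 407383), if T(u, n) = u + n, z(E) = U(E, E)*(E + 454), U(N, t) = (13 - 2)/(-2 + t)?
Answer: 43677987795628/313 ≈ 1.3955e+11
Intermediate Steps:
U(N, t) = 11/(-2 + t)
z(E) = 11*(454 + E)/(-2 + E) (z(E) = (11/(-2 + E))*(E + 454) = (11/(-2 + E))*(454 + E) = 11*(454 + E)/(-2 + E))
T(u, n) = n + u
(-342174 + T(66, -431))*(z(-311) - 407383) = (-342174 + (-431 + 66))*(11*(454 - 311)/(-2 - 311) - 407383) = (-342174 - 365)*(11*143/(-313) - 407383) = -342539*(11*(-1/313)*143 - 407383) = -342539*(-1573/313 - 407383) = -342539*(-127512452/313) = 43677987795628/313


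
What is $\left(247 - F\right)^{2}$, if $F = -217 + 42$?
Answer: $178084$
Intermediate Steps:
$F = -175$
$\left(247 - F\right)^{2} = \left(247 - -175\right)^{2} = \left(247 + 175\right)^{2} = 422^{2} = 178084$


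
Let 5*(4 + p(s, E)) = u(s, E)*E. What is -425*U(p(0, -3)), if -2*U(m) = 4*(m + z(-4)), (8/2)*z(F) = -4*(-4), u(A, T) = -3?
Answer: 1530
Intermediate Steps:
z(F) = 4 (z(F) = (-4*(-4))/4 = (¼)*16 = 4)
p(s, E) = -4 - 3*E/5 (p(s, E) = -4 + (-3*E)/5 = -4 - 3*E/5)
U(m) = -8 - 2*m (U(m) = -2*(m + 4) = -2*(4 + m) = -(16 + 4*m)/2 = -8 - 2*m)
-425*U(p(0, -3)) = -425*(-8 - 2*(-4 - ⅗*(-3))) = -425*(-8 - 2*(-4 + 9/5)) = -425*(-8 - 2*(-11/5)) = -425*(-8 + 22/5) = -425*(-18/5) = 1530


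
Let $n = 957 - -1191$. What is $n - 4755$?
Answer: $-2607$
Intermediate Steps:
$n = 2148$ ($n = 957 + 1191 = 2148$)
$n - 4755 = 2148 - 4755 = -2607$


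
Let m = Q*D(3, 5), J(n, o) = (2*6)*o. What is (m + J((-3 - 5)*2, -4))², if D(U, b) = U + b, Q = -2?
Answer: 4096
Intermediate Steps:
J(n, o) = 12*o
m = -16 (m = -2*(3 + 5) = -2*8 = -16)
(m + J((-3 - 5)*2, -4))² = (-16 + 12*(-4))² = (-16 - 48)² = (-64)² = 4096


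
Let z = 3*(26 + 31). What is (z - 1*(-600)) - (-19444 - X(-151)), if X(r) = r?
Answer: 20064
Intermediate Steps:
z = 171 (z = 3*57 = 171)
(z - 1*(-600)) - (-19444 - X(-151)) = (171 - 1*(-600)) - (-19444 - 1*(-151)) = (171 + 600) - (-19444 + 151) = 771 - 1*(-19293) = 771 + 19293 = 20064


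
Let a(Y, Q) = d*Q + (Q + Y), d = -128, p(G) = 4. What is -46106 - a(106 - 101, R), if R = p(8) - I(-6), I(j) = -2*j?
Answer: -47127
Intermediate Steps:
R = -8 (R = 4 - (-2)*(-6) = 4 - 1*12 = 4 - 12 = -8)
a(Y, Q) = Y - 127*Q (a(Y, Q) = -128*Q + (Q + Y) = Y - 127*Q)
-46106 - a(106 - 101, R) = -46106 - ((106 - 101) - 127*(-8)) = -46106 - (5 + 1016) = -46106 - 1*1021 = -46106 - 1021 = -47127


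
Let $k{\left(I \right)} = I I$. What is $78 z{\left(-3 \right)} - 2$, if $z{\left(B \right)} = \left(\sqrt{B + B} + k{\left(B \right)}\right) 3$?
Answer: $2104 + 234 i \sqrt{6} \approx 2104.0 + 573.18 i$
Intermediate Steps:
$k{\left(I \right)} = I^{2}$
$z{\left(B \right)} = 3 B^{2} + 3 \sqrt{2} \sqrt{B}$ ($z{\left(B \right)} = \left(\sqrt{B + B} + B^{2}\right) 3 = \left(\sqrt{2 B} + B^{2}\right) 3 = \left(\sqrt{2} \sqrt{B} + B^{2}\right) 3 = \left(B^{2} + \sqrt{2} \sqrt{B}\right) 3 = 3 B^{2} + 3 \sqrt{2} \sqrt{B}$)
$78 z{\left(-3 \right)} - 2 = 78 \left(3 \left(-3\right)^{2} + 3 \sqrt{2} \sqrt{-3}\right) - 2 = 78 \left(3 \cdot 9 + 3 \sqrt{2} i \sqrt{3}\right) - 2 = 78 \left(27 + 3 i \sqrt{6}\right) - 2 = \left(2106 + 234 i \sqrt{6}\right) - 2 = 2104 + 234 i \sqrt{6}$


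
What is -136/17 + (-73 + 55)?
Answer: -26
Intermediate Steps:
-136/17 + (-73 + 55) = -136*1/17 - 18 = -8 - 18 = -26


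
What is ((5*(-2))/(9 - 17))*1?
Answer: 5/4 ≈ 1.2500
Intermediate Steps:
((5*(-2))/(9 - 17))*1 = -10/(-8)*1 = -10*(-1/8)*1 = (5/4)*1 = 5/4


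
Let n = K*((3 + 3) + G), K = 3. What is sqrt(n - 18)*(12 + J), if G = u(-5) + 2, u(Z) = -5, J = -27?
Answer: -45*I ≈ -45.0*I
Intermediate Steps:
G = -3 (G = -5 + 2 = -3)
n = 9 (n = 3*((3 + 3) - 3) = 3*(6 - 3) = 3*3 = 9)
sqrt(n - 18)*(12 + J) = sqrt(9 - 18)*(12 - 27) = sqrt(-9)*(-15) = (3*I)*(-15) = -45*I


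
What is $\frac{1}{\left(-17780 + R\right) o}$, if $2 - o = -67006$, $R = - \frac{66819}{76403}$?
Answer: $- \frac{76403}{91031182750272} \approx -8.3931 \cdot 10^{-10}$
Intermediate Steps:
$R = - \frac{66819}{76403}$ ($R = \left(-66819\right) \frac{1}{76403} = - \frac{66819}{76403} \approx -0.87456$)
$o = 67008$ ($o = 2 - -67006 = 2 + 67006 = 67008$)
$\frac{1}{\left(-17780 + R\right) o} = \frac{1}{\left(-17780 - \frac{66819}{76403}\right) 67008} = \frac{1}{- \frac{1358512159}{76403}} \cdot \frac{1}{67008} = \left(- \frac{76403}{1358512159}\right) \frac{1}{67008} = - \frac{76403}{91031182750272}$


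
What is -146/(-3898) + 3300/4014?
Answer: 1120787/1303881 ≈ 0.85958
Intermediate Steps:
-146/(-3898) + 3300/4014 = -146*(-1/3898) + 3300*(1/4014) = 73/1949 + 550/669 = 1120787/1303881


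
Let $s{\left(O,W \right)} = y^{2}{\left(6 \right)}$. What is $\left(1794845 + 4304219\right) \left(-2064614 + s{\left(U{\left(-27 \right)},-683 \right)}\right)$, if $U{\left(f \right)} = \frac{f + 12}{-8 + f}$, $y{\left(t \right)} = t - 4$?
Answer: $-12592188525040$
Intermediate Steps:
$y{\left(t \right)} = -4 + t$
$U{\left(f \right)} = \frac{12 + f}{-8 + f}$
$s{\left(O,W \right)} = 4$ ($s{\left(O,W \right)} = \left(-4 + 6\right)^{2} = 2^{2} = 4$)
$\left(1794845 + 4304219\right) \left(-2064614 + s{\left(U{\left(-27 \right)},-683 \right)}\right) = \left(1794845 + 4304219\right) \left(-2064614 + 4\right) = 6099064 \left(-2064610\right) = -12592188525040$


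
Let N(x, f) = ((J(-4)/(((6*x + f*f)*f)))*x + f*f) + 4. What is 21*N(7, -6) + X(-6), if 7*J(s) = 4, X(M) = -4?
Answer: 32597/39 ≈ 835.82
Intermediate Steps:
J(s) = 4/7 (J(s) = (⅐)*4 = 4/7)
N(x, f) = 4 + f² + 4*x/(7*f*(f² + 6*x)) (N(x, f) = ((4/(7*(((6*x + f*f)*f))))*x + f*f) + 4 = ((4/(7*(((6*x + f²)*f))))*x + f²) + 4 = ((4/(7*(((f² + 6*x)*f))))*x + f²) + 4 = ((4/(7*((f*(f² + 6*x)))))*x + f²) + 4 = ((4*(1/(f*(f² + 6*x)))/7)*x + f²) + 4 = ((4/(7*f*(f² + 6*x)))*x + f²) + 4 = (4*x/(7*f*(f² + 6*x)) + f²) + 4 = (f² + 4*x/(7*f*(f² + 6*x))) + 4 = 4 + f² + 4*x/(7*f*(f² + 6*x)))
21*N(7, -6) + X(-6) = 21*(((-6)⁵ + 4*(-6)³ + (4/7)*7 + 6*7*(-6)³ + 24*(-6)*7)/((-6)*((-6)² + 6*7))) - 4 = 21*(-(-7776 + 4*(-216) + 4 + 6*7*(-216) - 1008)/(6*(36 + 42))) - 4 = 21*(-⅙*(-7776 - 864 + 4 - 9072 - 1008)/78) - 4 = 21*(-⅙*1/78*(-18716)) - 4 = 21*(4679/117) - 4 = 32753/39 - 4 = 32597/39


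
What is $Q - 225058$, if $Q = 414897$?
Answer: $189839$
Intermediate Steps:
$Q - 225058 = 414897 - 225058 = 189839$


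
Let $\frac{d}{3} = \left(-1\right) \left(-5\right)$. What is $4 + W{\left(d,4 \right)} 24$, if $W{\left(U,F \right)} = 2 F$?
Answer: $196$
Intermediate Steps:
$d = 15$ ($d = 3 \left(\left(-1\right) \left(-5\right)\right) = 3 \cdot 5 = 15$)
$4 + W{\left(d,4 \right)} 24 = 4 + 2 \cdot 4 \cdot 24 = 4 + 8 \cdot 24 = 4 + 192 = 196$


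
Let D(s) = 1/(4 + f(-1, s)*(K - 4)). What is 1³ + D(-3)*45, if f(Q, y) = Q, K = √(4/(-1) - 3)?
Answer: 431/71 + 45*I*√7/71 ≈ 6.0704 + 1.6769*I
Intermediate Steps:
K = I*√7 (K = √(4*(-1) - 3) = √(-4 - 3) = √(-7) = I*√7 ≈ 2.6458*I)
D(s) = 1/(8 - I*√7) (D(s) = 1/(4 - (I*√7 - 4)) = 1/(4 - (-4 + I*√7)) = 1/(4 + (4 - I*√7)) = 1/(8 - I*√7))
1³ + D(-3)*45 = 1³ + (8/71 + I*√7/71)*45 = 1 + (360/71 + 45*I*√7/71) = 431/71 + 45*I*√7/71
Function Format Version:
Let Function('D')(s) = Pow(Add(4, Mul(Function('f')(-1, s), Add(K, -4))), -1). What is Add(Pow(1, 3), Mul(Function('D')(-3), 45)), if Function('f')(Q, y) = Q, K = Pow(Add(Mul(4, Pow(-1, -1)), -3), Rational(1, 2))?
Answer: Add(Rational(431, 71), Mul(Rational(45, 71), I, Pow(7, Rational(1, 2)))) ≈ Add(6.0704, Mul(1.6769, I))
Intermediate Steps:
K = Mul(I, Pow(7, Rational(1, 2))) (K = Pow(Add(Mul(4, -1), -3), Rational(1, 2)) = Pow(Add(-4, -3), Rational(1, 2)) = Pow(-7, Rational(1, 2)) = Mul(I, Pow(7, Rational(1, 2))) ≈ Mul(2.6458, I))
Function('D')(s) = Pow(Add(8, Mul(-1, I, Pow(7, Rational(1, 2)))), -1) (Function('D')(s) = Pow(Add(4, Mul(-1, Add(Mul(I, Pow(7, Rational(1, 2))), -4))), -1) = Pow(Add(4, Mul(-1, Add(-4, Mul(I, Pow(7, Rational(1, 2)))))), -1) = Pow(Add(4, Add(4, Mul(-1, I, Pow(7, Rational(1, 2))))), -1) = Pow(Add(8, Mul(-1, I, Pow(7, Rational(1, 2)))), -1))
Add(Pow(1, 3), Mul(Function('D')(-3), 45)) = Add(Pow(1, 3), Mul(Add(Rational(8, 71), Mul(Rational(1, 71), I, Pow(7, Rational(1, 2)))), 45)) = Add(1, Add(Rational(360, 71), Mul(Rational(45, 71), I, Pow(7, Rational(1, 2))))) = Add(Rational(431, 71), Mul(Rational(45, 71), I, Pow(7, Rational(1, 2))))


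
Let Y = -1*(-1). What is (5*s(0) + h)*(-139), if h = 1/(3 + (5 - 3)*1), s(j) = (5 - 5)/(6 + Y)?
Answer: -139/5 ≈ -27.800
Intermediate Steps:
Y = 1
s(j) = 0 (s(j) = (5 - 5)/(6 + 1) = 0/7 = 0*(⅐) = 0)
h = ⅕ (h = 1/(3 + 2*1) = 1/(3 + 2) = 1/5 = ⅕ ≈ 0.20000)
(5*s(0) + h)*(-139) = (5*0 + ⅕)*(-139) = (0 + ⅕)*(-139) = (⅕)*(-139) = -139/5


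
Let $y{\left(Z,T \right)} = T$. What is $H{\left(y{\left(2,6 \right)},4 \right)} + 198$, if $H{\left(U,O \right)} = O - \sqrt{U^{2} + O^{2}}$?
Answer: $202 - 2 \sqrt{13} \approx 194.79$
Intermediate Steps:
$H{\left(U,O \right)} = O - \sqrt{O^{2} + U^{2}}$
$H{\left(y{\left(2,6 \right)},4 \right)} + 198 = \left(4 - \sqrt{4^{2} + 6^{2}}\right) + 198 = \left(4 - \sqrt{16 + 36}\right) + 198 = \left(4 - \sqrt{52}\right) + 198 = \left(4 - 2 \sqrt{13}\right) + 198 = 202 - 2 \sqrt{13}$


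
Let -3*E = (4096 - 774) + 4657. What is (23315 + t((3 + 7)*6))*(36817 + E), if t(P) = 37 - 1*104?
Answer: 2382269056/3 ≈ 7.9409e+8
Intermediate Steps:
E = -7979/3 (E = -((4096 - 774) + 4657)/3 = -(3322 + 4657)/3 = -1/3*7979 = -7979/3 ≈ -2659.7)
t(P) = -67 (t(P) = 37 - 104 = -67)
(23315 + t((3 + 7)*6))*(36817 + E) = (23315 - 67)*(36817 - 7979/3) = 23248*(102472/3) = 2382269056/3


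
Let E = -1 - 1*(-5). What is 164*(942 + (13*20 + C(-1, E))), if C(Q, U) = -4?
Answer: 196472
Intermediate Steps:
E = 4 (E = -1 + 5 = 4)
164*(942 + (13*20 + C(-1, E))) = 164*(942 + (13*20 - 4)) = 164*(942 + (260 - 4)) = 164*(942 + 256) = 164*1198 = 196472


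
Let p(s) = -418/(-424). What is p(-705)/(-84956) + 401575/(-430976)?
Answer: -452045355149/485135460992 ≈ -0.93179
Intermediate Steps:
p(s) = 209/212 (p(s) = -418*(-1/424) = 209/212)
p(-705)/(-84956) + 401575/(-430976) = (209/212)/(-84956) + 401575/(-430976) = (209/212)*(-1/84956) + 401575*(-1/430976) = -209/18010672 - 401575/430976 = -452045355149/485135460992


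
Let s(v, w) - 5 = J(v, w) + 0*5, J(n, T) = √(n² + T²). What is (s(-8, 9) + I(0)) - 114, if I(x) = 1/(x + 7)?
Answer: -762/7 + √145 ≈ -96.816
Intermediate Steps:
J(n, T) = √(T² + n²)
s(v, w) = 5 + √(v² + w²) (s(v, w) = 5 + (√(w² + v²) + 0*5) = 5 + (√(v² + w²) + 0) = 5 + √(v² + w²))
I(x) = 1/(7 + x)
(s(-8, 9) + I(0)) - 114 = ((5 + √((-8)² + 9²)) + 1/(7 + 0)) - 114 = ((5 + √(64 + 81)) + 1/7) - 114 = ((5 + √145) + ⅐) - 114 = (36/7 + √145) - 114 = -762/7 + √145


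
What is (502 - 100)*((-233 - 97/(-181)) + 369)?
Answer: 9934626/181 ≈ 54887.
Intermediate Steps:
(502 - 100)*((-233 - 97/(-181)) + 369) = 402*((-233 - 97*(-1)/181) + 369) = 402*((-233 - 1*(-97/181)) + 369) = 402*((-233 + 97/181) + 369) = 402*(-42076/181 + 369) = 402*(24713/181) = 9934626/181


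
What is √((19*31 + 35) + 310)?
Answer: √934 ≈ 30.561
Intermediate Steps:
√((19*31 + 35) + 310) = √((589 + 35) + 310) = √(624 + 310) = √934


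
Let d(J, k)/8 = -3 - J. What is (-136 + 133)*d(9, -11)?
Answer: 288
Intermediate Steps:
d(J, k) = -24 - 8*J (d(J, k) = 8*(-3 - J) = -24 - 8*J)
(-136 + 133)*d(9, -11) = (-136 + 133)*(-24 - 8*9) = -3*(-24 - 72) = -3*(-96) = 288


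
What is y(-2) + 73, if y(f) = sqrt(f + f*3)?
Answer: 73 + 2*I*sqrt(2) ≈ 73.0 + 2.8284*I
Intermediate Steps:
y(f) = 2*sqrt(f) (y(f) = sqrt(f + 3*f) = sqrt(4*f) = 2*sqrt(f))
y(-2) + 73 = 2*sqrt(-2) + 73 = 2*(I*sqrt(2)) + 73 = 2*I*sqrt(2) + 73 = 73 + 2*I*sqrt(2)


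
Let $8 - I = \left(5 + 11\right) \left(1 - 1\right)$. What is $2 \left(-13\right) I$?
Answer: $-208$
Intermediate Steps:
$I = 8$ ($I = 8 - \left(5 + 11\right) \left(1 - 1\right) = 8 - 16 \cdot 0 = 8 - 0 = 8 + 0 = 8$)
$2 \left(-13\right) I = 2 \left(-13\right) 8 = \left(-26\right) 8 = -208$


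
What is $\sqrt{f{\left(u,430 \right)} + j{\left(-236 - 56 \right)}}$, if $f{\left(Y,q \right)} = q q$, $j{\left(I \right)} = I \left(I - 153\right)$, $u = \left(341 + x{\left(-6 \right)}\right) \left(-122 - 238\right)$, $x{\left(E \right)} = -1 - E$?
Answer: $2 \sqrt{78710} \approx 561.11$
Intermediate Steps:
$u = -124560$ ($u = \left(341 - -5\right) \left(-122 - 238\right) = \left(341 + \left(-1 + 6\right)\right) \left(-360\right) = \left(341 + 5\right) \left(-360\right) = 346 \left(-360\right) = -124560$)
$j{\left(I \right)} = I \left(-153 + I\right)$
$f{\left(Y,q \right)} = q^{2}$
$\sqrt{f{\left(u,430 \right)} + j{\left(-236 - 56 \right)}} = \sqrt{430^{2} + \left(-236 - 56\right) \left(-153 - 292\right)} = \sqrt{184900 - 292 \left(-153 - 292\right)} = \sqrt{184900 - -129940} = \sqrt{184900 + 129940} = \sqrt{314840} = 2 \sqrt{78710}$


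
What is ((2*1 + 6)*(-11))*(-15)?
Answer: 1320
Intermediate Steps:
((2*1 + 6)*(-11))*(-15) = ((2 + 6)*(-11))*(-15) = (8*(-11))*(-15) = -88*(-15) = 1320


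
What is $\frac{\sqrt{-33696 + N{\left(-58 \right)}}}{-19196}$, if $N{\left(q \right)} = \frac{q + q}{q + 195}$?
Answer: $- \frac{19 i \sqrt{437989}}{1314926} \approx - 0.0095628 i$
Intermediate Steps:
$N{\left(q \right)} = \frac{2 q}{195 + q}$
$\frac{\sqrt{-33696 + N{\left(-58 \right)}}}{-19196} = \frac{\sqrt{-33696 + 2 \left(-58\right) \frac{1}{195 - 58}}}{-19196} = \sqrt{-33696 + 2 \left(-58\right) \frac{1}{137}} \left(- \frac{1}{19196}\right) = \sqrt{-33696 - \frac{116}{137}} \left(- \frac{1}{19196}\right) = \sqrt{- \frac{4616468}{137}} \left(- \frac{1}{19196}\right) = \frac{38 i \sqrt{437989}}{137} \left(- \frac{1}{19196}\right) = - \frac{19 i \sqrt{437989}}{1314926}$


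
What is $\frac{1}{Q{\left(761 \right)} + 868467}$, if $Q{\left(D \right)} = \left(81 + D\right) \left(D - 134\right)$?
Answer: $\frac{1}{1396401} \approx 7.1613 \cdot 10^{-7}$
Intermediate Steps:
$Q{\left(D \right)} = \left(-134 + D\right) \left(81 + D\right)$ ($Q{\left(D \right)} = \left(81 + D\right) \left(-134 + D\right) = \left(-134 + D\right) \left(81 + D\right)$)
$\frac{1}{Q{\left(761 \right)} + 868467} = \frac{1}{\left(-10854 + 761^{2} - 40333\right) + 868467} = \frac{1}{\left(-10854 + 579121 - 40333\right) + 868467} = \frac{1}{527934 + 868467} = \frac{1}{1396401}$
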